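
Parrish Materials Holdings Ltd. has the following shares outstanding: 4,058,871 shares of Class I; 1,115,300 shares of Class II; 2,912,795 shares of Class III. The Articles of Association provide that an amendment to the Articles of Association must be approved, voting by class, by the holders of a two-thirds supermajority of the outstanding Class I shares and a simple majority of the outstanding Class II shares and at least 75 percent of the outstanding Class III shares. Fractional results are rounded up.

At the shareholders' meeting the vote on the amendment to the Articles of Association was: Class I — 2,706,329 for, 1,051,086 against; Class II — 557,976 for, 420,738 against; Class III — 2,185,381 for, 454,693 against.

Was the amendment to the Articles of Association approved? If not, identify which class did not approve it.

Class I: 2/3 of 4058871 = 2705914; 2,705,914 required, 2,706,329 in favor — approved.
Class II: a majority of 1115300 is 557651; 557,651 required, 557,976 in favor — approved.
Class III: 3/4 of 2912795 = 2184596.25, rounded up to 2184597; 2,184,597 required, 2,185,381 in favor — approved.

Approved — every class gave the required vote.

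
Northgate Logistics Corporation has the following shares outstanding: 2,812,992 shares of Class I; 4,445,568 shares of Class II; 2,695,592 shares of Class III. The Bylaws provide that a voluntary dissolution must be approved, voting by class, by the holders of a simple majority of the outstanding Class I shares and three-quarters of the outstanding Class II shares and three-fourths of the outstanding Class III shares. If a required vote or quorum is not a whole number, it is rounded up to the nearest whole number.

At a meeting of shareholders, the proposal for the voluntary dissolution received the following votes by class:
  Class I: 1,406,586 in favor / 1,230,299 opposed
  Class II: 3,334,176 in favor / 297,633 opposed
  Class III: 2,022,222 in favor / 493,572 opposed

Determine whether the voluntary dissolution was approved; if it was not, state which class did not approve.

Class I: a majority of 2812992 is 1406497; 1,406,497 required, 1,406,586 in favor — approved.
Class II: 3/4 of 4445568 = 3334176; 3,334,176 required, 3,334,176 in favor — approved.
Class III: 3/4 of 2695592 = 2021694; 2,021,694 required, 2,022,222 in favor — approved.

Approved — every class gave the required vote.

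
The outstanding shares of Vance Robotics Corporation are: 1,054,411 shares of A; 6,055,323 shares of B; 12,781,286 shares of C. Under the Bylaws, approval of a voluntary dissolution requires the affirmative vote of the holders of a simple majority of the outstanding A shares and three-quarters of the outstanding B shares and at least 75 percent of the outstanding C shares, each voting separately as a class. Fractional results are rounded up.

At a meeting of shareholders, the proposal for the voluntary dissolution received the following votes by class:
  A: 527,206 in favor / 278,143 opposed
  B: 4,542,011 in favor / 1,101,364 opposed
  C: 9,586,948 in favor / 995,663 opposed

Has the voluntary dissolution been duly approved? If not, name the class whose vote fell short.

Approved — every class gave the required vote.

A: a majority of 1054411 is 527206; 527,206 required, 527,206 in favor — approved.
B: 3/4 of 6055323 = 4541492.25, rounded up to 4541493; 4,541,493 required, 4,542,011 in favor — approved.
C: 3/4 of 12781286 = 9585964.50, rounded up to 9585965; 9,585,965 required, 9,586,948 in favor — approved.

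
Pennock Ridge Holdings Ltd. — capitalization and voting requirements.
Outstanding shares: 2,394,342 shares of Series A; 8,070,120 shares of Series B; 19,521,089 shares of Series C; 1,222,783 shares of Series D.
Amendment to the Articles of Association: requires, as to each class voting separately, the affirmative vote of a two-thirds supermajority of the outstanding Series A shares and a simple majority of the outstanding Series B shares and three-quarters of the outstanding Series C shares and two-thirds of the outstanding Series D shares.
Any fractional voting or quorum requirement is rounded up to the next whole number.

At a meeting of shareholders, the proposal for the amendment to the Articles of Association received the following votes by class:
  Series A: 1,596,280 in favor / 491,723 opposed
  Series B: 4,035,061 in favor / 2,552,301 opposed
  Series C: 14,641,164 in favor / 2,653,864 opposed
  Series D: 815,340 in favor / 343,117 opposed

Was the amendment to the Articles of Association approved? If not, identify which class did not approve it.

Approved — every class gave the required vote.

Series A: 2/3 of 2394342 = 1596228; 1,596,228 required, 1,596,280 in favor — approved.
Series B: a majority of 8070120 is 4035061; 4,035,061 required, 4,035,061 in favor — approved.
Series C: 3/4 of 19521089 = 14640816.75, rounded up to 14640817; 14,640,817 required, 14,641,164 in favor — approved.
Series D: 2/3 of 1222783 = 815188.67, rounded up to 815189; 815,189 required, 815,340 in favor — approved.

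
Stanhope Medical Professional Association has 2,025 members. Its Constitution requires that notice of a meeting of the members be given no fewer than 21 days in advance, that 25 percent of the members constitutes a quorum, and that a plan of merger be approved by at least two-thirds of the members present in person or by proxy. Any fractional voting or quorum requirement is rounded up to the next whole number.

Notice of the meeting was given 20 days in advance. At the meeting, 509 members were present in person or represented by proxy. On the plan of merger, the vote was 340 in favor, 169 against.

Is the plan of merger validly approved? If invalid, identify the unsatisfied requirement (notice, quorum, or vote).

Invalid — notice requirement not satisfied.

Notice: 20 days given; 21 required. Not satisfied.
Quorum: 25% of 2,025 = 506.25, rounded up to 507; 509 present. Satisfied.
Vote: requires two-thirds of those present (509); 2/3 of 509 = 339.33, rounded up to 340, so 340 needed; 340 in favor. Satisfied.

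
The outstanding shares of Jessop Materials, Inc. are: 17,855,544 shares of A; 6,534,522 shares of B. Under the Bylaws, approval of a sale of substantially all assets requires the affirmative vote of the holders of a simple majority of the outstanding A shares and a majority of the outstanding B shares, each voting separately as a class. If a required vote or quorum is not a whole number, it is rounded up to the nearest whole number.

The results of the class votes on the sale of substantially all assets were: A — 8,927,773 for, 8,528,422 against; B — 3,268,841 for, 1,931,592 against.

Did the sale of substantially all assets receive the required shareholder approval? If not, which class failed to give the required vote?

A: a majority of 17855544 is 8927773; 8,927,773 required, 8,927,773 in favor — approved.
B: a majority of 6534522 is 3267262; 3,267,262 required, 3,268,841 in favor — approved.

Approved — every class gave the required vote.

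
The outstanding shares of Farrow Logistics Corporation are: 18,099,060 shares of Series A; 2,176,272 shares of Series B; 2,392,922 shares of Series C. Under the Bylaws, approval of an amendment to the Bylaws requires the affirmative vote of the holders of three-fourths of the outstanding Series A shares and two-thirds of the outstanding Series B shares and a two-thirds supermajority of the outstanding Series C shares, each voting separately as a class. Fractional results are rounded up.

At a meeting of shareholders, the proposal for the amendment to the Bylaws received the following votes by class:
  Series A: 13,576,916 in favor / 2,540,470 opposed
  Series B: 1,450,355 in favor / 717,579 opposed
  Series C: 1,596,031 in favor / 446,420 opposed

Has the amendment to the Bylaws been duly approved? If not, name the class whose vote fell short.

Not approved — the Series B shares did not give the required vote.

Series A: 3/4 of 18099060 = 13574295; 13,574,295 required, 13,576,916 in favor — approved.
Series B: 2/3 of 2176272 = 1450848; 1,450,848 required, 1,450,355 in favor — not approved.
Series C: 2/3 of 2392922 = 1595281.33, rounded up to 1595282; 1,595,282 required, 1,596,031 in favor — approved.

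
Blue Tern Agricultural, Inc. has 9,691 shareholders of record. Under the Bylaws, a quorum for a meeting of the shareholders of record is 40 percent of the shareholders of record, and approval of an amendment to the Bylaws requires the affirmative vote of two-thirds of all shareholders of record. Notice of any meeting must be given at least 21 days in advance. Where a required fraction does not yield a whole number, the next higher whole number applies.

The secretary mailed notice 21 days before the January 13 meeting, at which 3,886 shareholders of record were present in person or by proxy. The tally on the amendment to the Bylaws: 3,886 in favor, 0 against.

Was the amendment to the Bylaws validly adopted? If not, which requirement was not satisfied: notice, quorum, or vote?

Invalid — vote requirement not satisfied.

Notice: 21 days given; 21 required. Satisfied.
Quorum: 40% of 9,691 = 3,876.40, rounded up to 3,877; 3,886 present. Satisfied.
Vote: requires two-thirds of all shareholders of record (9,691); 2/3 of 9691 = 6460.67, rounded up to 6461, so 6,461 needed; 3,886 in favor. Not satisfied.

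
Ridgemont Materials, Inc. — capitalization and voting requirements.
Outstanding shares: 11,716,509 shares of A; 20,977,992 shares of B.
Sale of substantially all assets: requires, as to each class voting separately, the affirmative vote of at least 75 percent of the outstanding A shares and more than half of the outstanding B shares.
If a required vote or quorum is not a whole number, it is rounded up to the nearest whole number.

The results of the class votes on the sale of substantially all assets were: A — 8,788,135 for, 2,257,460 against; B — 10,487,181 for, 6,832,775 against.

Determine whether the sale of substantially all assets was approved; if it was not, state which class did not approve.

Not approved — the B shares did not give the required vote.

A: 3/4 of 11716509 = 8787381.75, rounded up to 8787382; 8,787,382 required, 8,788,135 in favor — approved.
B: a majority of 20977992 is 10488997; 10,488,997 required, 10,487,181 in favor — not approved.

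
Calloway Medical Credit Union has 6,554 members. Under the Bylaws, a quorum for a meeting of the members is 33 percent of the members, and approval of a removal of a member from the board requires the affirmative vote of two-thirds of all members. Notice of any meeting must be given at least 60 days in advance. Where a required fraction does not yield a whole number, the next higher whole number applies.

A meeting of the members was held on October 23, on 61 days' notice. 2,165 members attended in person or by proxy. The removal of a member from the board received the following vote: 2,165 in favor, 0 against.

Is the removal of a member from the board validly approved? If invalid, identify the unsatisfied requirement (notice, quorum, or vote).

Invalid — vote requirement not satisfied.

Notice: 61 days given; 60 required. Satisfied.
Quorum: 33% of 6,554 = 2,162.82, rounded up to 2,163; 2,165 present. Satisfied.
Vote: requires two-thirds of all members (6,554); 2/3 of 6554 = 4369.33, rounded up to 4370, so 4,370 needed; 2,165 in favor. Not satisfied.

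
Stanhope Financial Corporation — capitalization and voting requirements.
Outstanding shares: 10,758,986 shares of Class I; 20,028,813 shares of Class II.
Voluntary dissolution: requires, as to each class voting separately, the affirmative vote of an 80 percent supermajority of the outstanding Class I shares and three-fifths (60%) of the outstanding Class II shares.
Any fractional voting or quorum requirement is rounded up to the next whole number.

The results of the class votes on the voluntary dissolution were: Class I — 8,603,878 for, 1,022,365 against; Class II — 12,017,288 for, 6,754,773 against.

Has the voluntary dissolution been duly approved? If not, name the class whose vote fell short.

Not approved — the Class I shares did not give the required vote.

Class I: 4/5 of 10758986 = 8607188.80, rounded up to 8607189; 8,607,189 required, 8,603,878 in favor — not approved.
Class II: 3/5 of 20028813 = 12017287.80, rounded up to 12017288; 12,017,288 required, 12,017,288 in favor — approved.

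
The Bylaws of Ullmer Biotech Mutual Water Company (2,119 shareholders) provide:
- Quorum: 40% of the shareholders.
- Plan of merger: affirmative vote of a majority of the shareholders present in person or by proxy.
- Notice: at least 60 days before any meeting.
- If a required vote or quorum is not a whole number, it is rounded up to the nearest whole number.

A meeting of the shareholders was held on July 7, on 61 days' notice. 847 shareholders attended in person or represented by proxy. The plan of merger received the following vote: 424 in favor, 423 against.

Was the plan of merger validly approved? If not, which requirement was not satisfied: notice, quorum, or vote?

Invalid — quorum requirement not satisfied.

Notice: 61 days given; 60 required. Satisfied.
Quorum: 40% of 2,119 = 847.60, rounded up to 848; 847 present. Not satisfied.
Vote: requires a majority of those present (847); a majority of 847 is 424, so 424 needed; 424 in favor. Satisfied.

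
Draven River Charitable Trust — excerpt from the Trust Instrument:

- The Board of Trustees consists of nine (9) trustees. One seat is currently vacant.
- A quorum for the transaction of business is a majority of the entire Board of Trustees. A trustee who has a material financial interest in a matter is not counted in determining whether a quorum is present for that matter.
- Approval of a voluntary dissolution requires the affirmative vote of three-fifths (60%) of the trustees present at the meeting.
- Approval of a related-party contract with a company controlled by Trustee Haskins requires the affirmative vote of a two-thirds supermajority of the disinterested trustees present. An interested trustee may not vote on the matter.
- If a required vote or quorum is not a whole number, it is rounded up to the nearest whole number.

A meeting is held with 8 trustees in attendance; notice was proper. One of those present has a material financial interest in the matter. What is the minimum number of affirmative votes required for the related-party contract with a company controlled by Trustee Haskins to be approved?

5

The related-party contract with a company controlled by Trustee Haskins requires two-thirds of the disinterested trustees present (8 − 1 = 7).
2/3 of 7 = 4.67, rounded up to 5.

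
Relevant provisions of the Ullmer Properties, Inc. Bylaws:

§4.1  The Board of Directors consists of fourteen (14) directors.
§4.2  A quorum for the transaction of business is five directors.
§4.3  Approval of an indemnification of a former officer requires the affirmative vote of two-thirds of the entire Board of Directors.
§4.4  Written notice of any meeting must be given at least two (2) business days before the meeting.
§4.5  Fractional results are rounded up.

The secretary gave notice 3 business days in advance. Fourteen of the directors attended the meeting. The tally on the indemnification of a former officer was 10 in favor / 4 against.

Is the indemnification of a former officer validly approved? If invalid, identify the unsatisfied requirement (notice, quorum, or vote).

Notice: 3 business days given; 2 required (3 ≥ 2). Satisfied.
Quorum: 14 present; quorum is 5. Satisfied.
Vote: the indemnification of a former officer requires two-thirds of the entire Board of Directors (14). 2/3 of 14 = 9.33, rounded up to 10, so 10 affirmative votes are needed; 10 voted in favor. Satisfied.

Valid — all requirements satisfied.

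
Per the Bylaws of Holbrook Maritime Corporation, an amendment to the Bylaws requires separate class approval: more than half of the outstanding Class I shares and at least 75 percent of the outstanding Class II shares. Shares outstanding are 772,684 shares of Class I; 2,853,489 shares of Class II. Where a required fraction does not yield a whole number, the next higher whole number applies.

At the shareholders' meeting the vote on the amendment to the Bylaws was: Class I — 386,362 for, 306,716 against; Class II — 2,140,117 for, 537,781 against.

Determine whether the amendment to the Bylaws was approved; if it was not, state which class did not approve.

Approved — every class gave the required vote.

Class I: a majority of 772684 is 386343; 386,343 required, 386,362 in favor — approved.
Class II: 3/4 of 2853489 = 2140116.75, rounded up to 2140117; 2,140,117 required, 2,140,117 in favor — approved.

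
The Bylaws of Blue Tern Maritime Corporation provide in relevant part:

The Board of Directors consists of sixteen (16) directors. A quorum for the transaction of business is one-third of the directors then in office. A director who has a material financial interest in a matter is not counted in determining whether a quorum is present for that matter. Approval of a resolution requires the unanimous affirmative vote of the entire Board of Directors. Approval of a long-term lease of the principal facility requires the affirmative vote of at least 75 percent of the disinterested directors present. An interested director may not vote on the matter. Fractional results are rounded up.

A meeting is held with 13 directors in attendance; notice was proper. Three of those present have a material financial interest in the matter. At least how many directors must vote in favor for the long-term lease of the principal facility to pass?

8

The long-term lease of the principal facility requires three-fourths of the disinterested directors present (13 − 3 = 10).
3/4 of 10 = 7.50, rounded up to 8.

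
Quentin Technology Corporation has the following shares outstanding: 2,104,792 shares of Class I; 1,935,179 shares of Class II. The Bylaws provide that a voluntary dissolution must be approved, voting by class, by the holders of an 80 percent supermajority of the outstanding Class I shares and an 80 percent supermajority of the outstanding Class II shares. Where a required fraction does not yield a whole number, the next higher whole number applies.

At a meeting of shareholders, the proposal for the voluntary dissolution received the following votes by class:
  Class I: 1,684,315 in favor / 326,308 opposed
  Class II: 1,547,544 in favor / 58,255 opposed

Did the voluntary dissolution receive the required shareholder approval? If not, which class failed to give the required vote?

Class I: 4/5 of 2104792 = 1683833.60, rounded up to 1683834; 1,683,834 required, 1,684,315 in favor — approved.
Class II: 4/5 of 1935179 = 1548143.20, rounded up to 1548144; 1,548,144 required, 1,547,544 in favor — not approved.

Not approved — the Class II shares did not give the required vote.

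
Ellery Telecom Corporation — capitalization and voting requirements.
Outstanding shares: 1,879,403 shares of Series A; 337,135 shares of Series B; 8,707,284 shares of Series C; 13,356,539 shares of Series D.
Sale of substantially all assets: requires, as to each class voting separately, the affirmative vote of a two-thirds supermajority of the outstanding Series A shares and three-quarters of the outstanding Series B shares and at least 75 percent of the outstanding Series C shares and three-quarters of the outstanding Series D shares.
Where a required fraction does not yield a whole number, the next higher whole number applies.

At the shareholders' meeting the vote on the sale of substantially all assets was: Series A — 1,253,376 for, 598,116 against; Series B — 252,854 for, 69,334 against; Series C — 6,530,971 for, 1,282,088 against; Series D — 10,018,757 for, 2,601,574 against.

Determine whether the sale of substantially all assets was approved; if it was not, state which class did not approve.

Approved — every class gave the required vote.

Series A: 2/3 of 1879403 = 1252935.33, rounded up to 1252936; 1,252,936 required, 1,253,376 in favor — approved.
Series B: 3/4 of 337135 = 252851.25, rounded up to 252852; 252,852 required, 252,854 in favor — approved.
Series C: 3/4 of 8707284 = 6530463; 6,530,463 required, 6,530,971 in favor — approved.
Series D: 3/4 of 13356539 = 10017404.25, rounded up to 10017405; 10,017,405 required, 10,018,757 in favor — approved.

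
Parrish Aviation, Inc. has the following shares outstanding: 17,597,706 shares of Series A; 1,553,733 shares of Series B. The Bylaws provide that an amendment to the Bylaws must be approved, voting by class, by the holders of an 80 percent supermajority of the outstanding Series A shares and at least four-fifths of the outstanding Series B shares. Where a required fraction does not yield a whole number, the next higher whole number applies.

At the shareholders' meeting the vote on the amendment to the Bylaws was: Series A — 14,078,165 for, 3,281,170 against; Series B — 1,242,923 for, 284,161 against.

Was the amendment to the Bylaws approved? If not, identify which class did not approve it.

Not approved — the Series B shares did not give the required vote.

Series A: 4/5 of 17597706 = 14078164.80, rounded up to 14078165; 14,078,165 required, 14,078,165 in favor — approved.
Series B: 4/5 of 1553733 = 1242986.40, rounded up to 1242987; 1,242,987 required, 1,242,923 in favor — not approved.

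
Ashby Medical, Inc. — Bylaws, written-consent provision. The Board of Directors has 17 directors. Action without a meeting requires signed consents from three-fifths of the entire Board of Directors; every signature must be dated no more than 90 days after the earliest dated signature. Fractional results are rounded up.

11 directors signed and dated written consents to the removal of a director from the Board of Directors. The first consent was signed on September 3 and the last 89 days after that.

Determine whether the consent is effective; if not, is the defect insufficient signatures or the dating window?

Signatures required: three-fifths of 17 — 3/5 of 17 = 10.20, rounded up to 11, so 11 needed; 11 signed. Sufficient.
Dating window: the latest signature is 89 days after the earliest; the limit is 90 days. Within the window.

Effective — both the signature and dating-window requirements are satisfied.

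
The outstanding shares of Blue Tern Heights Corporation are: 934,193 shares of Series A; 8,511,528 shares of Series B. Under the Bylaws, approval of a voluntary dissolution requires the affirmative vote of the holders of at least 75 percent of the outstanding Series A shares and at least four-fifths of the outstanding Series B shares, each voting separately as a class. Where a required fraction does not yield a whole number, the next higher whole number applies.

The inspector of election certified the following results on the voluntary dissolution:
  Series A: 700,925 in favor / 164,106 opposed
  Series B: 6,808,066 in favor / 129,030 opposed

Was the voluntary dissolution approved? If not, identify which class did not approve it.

Not approved — the Series B shares did not give the required vote.

Series A: 3/4 of 934193 = 700644.75, rounded up to 700645; 700,645 required, 700,925 in favor — approved.
Series B: 4/5 of 8511528 = 6809222.40, rounded up to 6809223; 6,809,223 required, 6,808,066 in favor — not approved.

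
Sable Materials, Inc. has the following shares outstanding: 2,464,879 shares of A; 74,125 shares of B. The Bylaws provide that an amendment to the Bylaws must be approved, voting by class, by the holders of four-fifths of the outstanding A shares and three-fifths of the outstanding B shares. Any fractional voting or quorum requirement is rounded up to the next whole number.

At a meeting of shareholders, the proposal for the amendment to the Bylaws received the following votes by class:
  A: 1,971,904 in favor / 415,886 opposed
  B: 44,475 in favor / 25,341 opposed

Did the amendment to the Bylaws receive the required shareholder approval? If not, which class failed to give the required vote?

A: 4/5 of 2464879 = 1971903.20, rounded up to 1971904; 1,971,904 required, 1,971,904 in favor — approved.
B: 3/5 of 74125 = 44475; 44,475 required, 44,475 in favor — approved.

Approved — every class gave the required vote.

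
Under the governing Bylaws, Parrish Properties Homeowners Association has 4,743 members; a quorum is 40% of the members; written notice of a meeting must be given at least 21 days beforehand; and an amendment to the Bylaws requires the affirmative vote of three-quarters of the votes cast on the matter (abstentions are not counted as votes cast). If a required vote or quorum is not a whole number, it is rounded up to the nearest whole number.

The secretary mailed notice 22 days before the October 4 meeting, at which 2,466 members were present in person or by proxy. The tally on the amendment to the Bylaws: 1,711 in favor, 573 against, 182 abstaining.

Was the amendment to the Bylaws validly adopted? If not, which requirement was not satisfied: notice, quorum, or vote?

Invalid — vote requirement not satisfied.

Notice: 22 days given; 21 required. Satisfied.
Quorum: 40% of 4,743 = 1,897.20, rounded up to 1,898; 2,466 present. Satisfied.
Vote: requires three-fourths of the votes cast (2,466 − 182 abstaining = 2,284); 3/4 of 2284 = 1713, so 1,713 needed; 1,711 in favor. Not satisfied.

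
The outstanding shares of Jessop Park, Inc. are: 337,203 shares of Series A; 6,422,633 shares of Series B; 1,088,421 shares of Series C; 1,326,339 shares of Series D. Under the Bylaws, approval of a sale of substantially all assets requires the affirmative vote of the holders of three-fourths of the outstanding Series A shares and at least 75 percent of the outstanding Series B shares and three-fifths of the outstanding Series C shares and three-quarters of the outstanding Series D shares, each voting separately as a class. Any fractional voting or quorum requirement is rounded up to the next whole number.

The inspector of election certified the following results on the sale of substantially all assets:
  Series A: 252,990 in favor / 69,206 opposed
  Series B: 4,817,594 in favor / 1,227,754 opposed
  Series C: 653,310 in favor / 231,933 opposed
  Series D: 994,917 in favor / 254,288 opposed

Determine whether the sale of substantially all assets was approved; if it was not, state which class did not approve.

Approved — every class gave the required vote.

Series A: 3/4 of 337203 = 252902.25, rounded up to 252903; 252,903 required, 252,990 in favor — approved.
Series B: 3/4 of 6422633 = 4816974.75, rounded up to 4816975; 4,816,975 required, 4,817,594 in favor — approved.
Series C: 3/5 of 1088421 = 653052.60, rounded up to 653053; 653,053 required, 653,310 in favor — approved.
Series D: 3/4 of 1326339 = 994754.25, rounded up to 994755; 994,755 required, 994,917 in favor — approved.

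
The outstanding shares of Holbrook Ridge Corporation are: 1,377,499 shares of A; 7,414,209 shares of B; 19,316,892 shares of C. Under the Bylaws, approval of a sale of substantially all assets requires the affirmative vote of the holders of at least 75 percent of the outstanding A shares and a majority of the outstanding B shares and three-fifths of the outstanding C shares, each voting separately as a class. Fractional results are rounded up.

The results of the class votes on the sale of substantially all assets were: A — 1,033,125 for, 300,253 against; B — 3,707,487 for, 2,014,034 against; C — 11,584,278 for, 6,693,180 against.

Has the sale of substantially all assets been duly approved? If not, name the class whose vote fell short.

Not approved — the C shares did not give the required vote.

A: 3/4 of 1377499 = 1033124.25, rounded up to 1033125; 1,033,125 required, 1,033,125 in favor — approved.
B: a majority of 7414209 is 3707105; 3,707,105 required, 3,707,487 in favor — approved.
C: 3/5 of 19316892 = 11590135.20, rounded up to 11590136; 11,590,136 required, 11,584,278 in favor — not approved.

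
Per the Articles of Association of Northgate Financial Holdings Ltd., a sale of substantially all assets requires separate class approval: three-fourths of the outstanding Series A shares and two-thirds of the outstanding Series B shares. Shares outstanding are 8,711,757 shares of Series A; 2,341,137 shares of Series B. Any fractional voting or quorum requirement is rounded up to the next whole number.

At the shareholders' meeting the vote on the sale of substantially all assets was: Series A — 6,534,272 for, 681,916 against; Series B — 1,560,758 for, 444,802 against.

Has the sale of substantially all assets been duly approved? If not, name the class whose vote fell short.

Series A: 3/4 of 8711757 = 6533817.75, rounded up to 6533818; 6,533,818 required, 6,534,272 in favor — approved.
Series B: 2/3 of 2341137 = 1560758; 1,560,758 required, 1,560,758 in favor — approved.

Approved — every class gave the required vote.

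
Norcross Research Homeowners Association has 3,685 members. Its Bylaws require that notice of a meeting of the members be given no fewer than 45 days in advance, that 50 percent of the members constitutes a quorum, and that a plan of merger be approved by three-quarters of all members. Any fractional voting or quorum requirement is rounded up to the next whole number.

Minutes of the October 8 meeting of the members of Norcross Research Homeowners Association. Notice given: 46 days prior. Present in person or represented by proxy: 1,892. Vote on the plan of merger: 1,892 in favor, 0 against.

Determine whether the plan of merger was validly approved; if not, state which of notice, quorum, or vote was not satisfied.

Invalid — vote requirement not satisfied.

Notice: 46 days given; 45 required. Satisfied.
Quorum: 50% of 3,685 = 1,842.50, rounded up to 1,843; 1,892 present. Satisfied.
Vote: requires three-fourths of all members (3,685); 3/4 of 3685 = 2763.75, rounded up to 2764, so 2,764 needed; 1,892 in favor. Not satisfied.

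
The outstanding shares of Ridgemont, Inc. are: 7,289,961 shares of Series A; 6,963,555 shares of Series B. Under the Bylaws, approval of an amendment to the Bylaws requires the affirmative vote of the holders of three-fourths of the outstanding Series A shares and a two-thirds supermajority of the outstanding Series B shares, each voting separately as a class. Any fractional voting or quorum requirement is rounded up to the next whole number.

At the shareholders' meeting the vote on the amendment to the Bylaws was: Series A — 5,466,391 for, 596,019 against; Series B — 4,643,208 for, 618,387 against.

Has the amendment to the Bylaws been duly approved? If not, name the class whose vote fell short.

Series A: 3/4 of 7289961 = 5467470.75, rounded up to 5467471; 5,467,471 required, 5,466,391 in favor — not approved.
Series B: 2/3 of 6963555 = 4642370; 4,642,370 required, 4,643,208 in favor — approved.

Not approved — the Series A shares did not give the required vote.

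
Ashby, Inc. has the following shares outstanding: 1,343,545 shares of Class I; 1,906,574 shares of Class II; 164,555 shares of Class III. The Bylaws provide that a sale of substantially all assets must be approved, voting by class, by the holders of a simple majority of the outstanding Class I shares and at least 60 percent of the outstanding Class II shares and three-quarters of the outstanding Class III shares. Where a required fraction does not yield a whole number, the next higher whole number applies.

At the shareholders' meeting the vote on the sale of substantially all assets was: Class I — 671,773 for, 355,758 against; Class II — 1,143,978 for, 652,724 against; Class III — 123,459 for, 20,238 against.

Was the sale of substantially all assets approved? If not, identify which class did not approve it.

Class I: a majority of 1343545 is 671773; 671,773 required, 671,773 in favor — approved.
Class II: 3/5 of 1906574 = 1143944.40, rounded up to 1143945; 1,143,945 required, 1,143,978 in favor — approved.
Class III: 3/4 of 164555 = 123416.25, rounded up to 123417; 123,417 required, 123,459 in favor — approved.

Approved — every class gave the required vote.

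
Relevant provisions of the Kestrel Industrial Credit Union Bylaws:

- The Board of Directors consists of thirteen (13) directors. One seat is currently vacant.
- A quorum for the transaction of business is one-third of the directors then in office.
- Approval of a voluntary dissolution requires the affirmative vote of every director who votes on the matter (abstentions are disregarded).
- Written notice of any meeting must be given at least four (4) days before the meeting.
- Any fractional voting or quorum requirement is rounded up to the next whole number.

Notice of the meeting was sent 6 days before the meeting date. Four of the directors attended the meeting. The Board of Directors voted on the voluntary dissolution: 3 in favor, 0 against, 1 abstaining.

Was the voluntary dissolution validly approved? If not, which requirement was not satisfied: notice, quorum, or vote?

Valid — all requirements satisfied.

Notice: 6 days given; 4 required (6 ≥ 4). Satisfied.
Quorum: 4 present; quorum is 4. Satisfied.
Vote: the voluntary dissolution requires the unanimous vote of the votes cast (4 present − 1 abstaining = 3). Unanimous means all 3, so 3 affirmative votes are needed; 3 voted in favor. Satisfied.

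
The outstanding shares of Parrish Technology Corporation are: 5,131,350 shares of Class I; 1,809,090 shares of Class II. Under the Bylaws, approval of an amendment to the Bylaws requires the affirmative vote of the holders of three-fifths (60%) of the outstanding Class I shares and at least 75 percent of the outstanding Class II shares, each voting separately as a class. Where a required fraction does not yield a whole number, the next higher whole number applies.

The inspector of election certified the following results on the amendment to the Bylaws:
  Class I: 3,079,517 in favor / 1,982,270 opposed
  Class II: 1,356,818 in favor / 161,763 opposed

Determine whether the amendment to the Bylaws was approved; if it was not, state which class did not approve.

Class I: 3/5 of 5131350 = 3078810; 3,078,810 required, 3,079,517 in favor — approved.
Class II: 3/4 of 1809090 = 1356817.50, rounded up to 1356818; 1,356,818 required, 1,356,818 in favor — approved.

Approved — every class gave the required vote.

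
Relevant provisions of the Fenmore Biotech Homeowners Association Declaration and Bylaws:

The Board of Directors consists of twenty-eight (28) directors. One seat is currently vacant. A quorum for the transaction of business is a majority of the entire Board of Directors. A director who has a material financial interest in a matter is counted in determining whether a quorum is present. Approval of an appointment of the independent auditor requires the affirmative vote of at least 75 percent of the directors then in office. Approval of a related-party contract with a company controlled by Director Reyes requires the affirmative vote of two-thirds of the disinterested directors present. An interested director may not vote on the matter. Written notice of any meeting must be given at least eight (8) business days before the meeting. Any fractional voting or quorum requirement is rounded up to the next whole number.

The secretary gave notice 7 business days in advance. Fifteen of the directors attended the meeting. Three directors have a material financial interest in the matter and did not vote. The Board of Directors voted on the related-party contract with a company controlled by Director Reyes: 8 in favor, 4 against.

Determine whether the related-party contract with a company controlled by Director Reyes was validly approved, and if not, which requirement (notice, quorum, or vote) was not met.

Invalid — notice requirement not satisfied.

Notice: 7 business days given; 8 required (7 < 8). Not satisfied.
Quorum: 15 present (interested directors count toward quorum); quorum is 15. Satisfied.
Vote: the related-party contract with a company controlled by Director Reyes requires two-thirds of the disinterested directors present (15 − 3 = 12). 2/3 of 12 = 8, so 8 affirmative votes are needed; 8 voted in favor. Satisfied.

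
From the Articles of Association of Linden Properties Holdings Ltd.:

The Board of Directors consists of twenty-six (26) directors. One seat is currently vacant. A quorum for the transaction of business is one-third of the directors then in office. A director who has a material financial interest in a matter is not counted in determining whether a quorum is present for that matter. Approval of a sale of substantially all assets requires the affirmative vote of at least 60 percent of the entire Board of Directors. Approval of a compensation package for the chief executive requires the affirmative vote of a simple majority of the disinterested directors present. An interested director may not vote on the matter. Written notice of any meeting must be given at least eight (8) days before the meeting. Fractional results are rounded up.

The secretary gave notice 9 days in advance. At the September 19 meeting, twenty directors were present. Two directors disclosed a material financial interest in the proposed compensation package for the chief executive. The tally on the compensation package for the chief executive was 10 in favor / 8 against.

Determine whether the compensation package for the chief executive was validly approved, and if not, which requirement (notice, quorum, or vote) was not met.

Notice: 9 days given; 8 required (9 ≥ 8). Satisfied.
Quorum: 20 present, but the 2 interested directors do not count, leaving 18. Quorum is 9. Satisfied.
Vote: the compensation package for the chief executive requires a majority of the disinterested directors present (20 − 2 = 18). A majority of 18 is 10, so 10 affirmative votes are needed; 10 voted in favor. Satisfied.

Valid — all requirements satisfied.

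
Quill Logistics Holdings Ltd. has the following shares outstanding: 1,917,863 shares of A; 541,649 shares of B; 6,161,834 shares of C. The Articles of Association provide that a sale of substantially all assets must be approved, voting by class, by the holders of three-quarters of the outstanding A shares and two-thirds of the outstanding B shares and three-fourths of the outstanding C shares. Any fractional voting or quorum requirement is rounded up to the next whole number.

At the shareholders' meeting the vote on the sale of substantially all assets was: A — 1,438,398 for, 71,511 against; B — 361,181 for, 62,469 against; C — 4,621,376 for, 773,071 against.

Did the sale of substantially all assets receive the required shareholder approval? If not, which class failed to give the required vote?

Approved — every class gave the required vote.

A: 3/4 of 1917863 = 1438397.25, rounded up to 1438398; 1,438,398 required, 1,438,398 in favor — approved.
B: 2/3 of 541649 = 361099.33, rounded up to 361100; 361,100 required, 361,181 in favor — approved.
C: 3/4 of 6161834 = 4621375.50, rounded up to 4621376; 4,621,376 required, 4,621,376 in favor — approved.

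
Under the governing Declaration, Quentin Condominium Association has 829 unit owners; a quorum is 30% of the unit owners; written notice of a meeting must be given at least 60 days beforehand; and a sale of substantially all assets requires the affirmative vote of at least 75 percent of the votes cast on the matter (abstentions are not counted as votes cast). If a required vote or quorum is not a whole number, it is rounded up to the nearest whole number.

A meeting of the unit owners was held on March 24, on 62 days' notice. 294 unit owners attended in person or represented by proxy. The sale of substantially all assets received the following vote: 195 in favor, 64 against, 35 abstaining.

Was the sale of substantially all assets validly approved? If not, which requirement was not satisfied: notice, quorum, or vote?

Notice: 62 days given; 60 required. Satisfied.
Quorum: 30% of 829 = 248.70, rounded up to 249; 294 present. Satisfied.
Vote: requires three-fourths of the votes cast (294 − 35 abstaining = 259); 3/4 of 259 = 194.25, rounded up to 195, so 195 needed; 195 in favor. Satisfied.

Valid — all requirements satisfied.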